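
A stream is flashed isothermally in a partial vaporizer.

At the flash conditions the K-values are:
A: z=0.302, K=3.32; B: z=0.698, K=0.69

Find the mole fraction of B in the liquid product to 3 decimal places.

x_B = 0.882

Binary case is linear: z₁(K₁−1)(1+ψ(K₂−1)) + z₂(K₂−1)(1+ψ(K₁−1)) = 0
⇒ ψ = [z₁(K₁−1)+z₂(K₂−1)] / [−(K₁−1)(K₂−1)] = 0.4843/0.7192 = 0.673
Compositions from xᵢ = zᵢ/(1+ψ(Kᵢ−1)), yᵢ = Kᵢxᵢ:
  A: x = 0.118, y = 0.391
  B: x = 0.882, y = 0.609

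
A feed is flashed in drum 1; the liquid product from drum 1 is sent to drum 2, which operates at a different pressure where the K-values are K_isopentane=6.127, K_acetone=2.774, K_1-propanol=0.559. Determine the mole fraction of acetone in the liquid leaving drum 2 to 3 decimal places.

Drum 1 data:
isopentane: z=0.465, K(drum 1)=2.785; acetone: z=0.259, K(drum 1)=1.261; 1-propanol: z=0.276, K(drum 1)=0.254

x_acetone (drum 2) = 0.093

Drum 1:
Newton iteration, ψ₁⁰ = 0.5:
  ψ₁ = 0.500: g = 0.1700, g' = -0.818 → ψ₁ = 0.708
  ψ₁ = 0.708: g = -0.0124, g' = -0.991 → ψ₁ = 0.695
Converged at ψ₁ = 0.695.
Drum-1 compositions:
  isopentane: x = 0.208, y = 0.578
  acetone: x = 0.219, y = 0.276
  1-propanol: x = 0.573, y = 0.146
Drum-2 feed = drum-1 liquid: z₂ = (0.2075, 0.2192, 0.5733).
Drum 2:
Let ψ₂ = V/F and solve Σ zᵢ(Kᵢ−1)/(1+ψ₂(Kᵢ−1)) = 0.
Feasibility: ΣzᵢKᵢ = 2.200, Σzᵢ/Kᵢ = 1.138 — both > 1, two phases present.
Newton–Raphson from ψ₂ = 0.35:
  ψ₂ = 0.350: g = 0.3217, g' = -1.117 → ψ₂ = 0.638
  ψ₂ = 0.638: g = 0.0798, g' = -0.667 → ψ₂ = 0.758
  ψ₂ = 0.758: g = 0.0041, g' = -0.606 → ψ₂ = 0.764
Converged at ψ₂ = 0.764.
  isopentane: x = 0.042, y = 0.258
  acetone: x = 0.093, y = 0.258
  1-propanol: x = 0.865, y = 0.483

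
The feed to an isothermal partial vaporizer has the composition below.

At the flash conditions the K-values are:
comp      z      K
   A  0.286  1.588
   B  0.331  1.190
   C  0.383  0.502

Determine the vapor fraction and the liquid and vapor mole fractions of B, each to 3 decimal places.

Let ψ = V/F and solve Σ zᵢ(Kᵢ−1)/(1+ψ(Kᵢ−1)) = 0.
Check two-phase: ΣzᵢKᵢ = 1.040 > 1 and Σzᵢ/Kᵢ = 1.221 > 1, so g(0) = 0.040 > 0 and g(1) = -0.221 < 0.
Iterate (Newton) starting at ψ = 0.5:
  ψ = 0.500: g = -0.0666, g' = -0.237 → ψ = 0.220
  ψ = 0.220: g = -0.0048, g' = -0.208 → ψ = 0.196
Converged at ψ = 0.196.
Compositions from xᵢ = zᵢ/(1+ψ(Kᵢ−1)), yᵢ = Kᵢxᵢ:
  A: x = 0.256, y = 0.407
  B: x = 0.319, y = 0.380
  C: x = 0.424, y = 0.213

ψ = 0.196, x_B = 0.319, y_B = 0.380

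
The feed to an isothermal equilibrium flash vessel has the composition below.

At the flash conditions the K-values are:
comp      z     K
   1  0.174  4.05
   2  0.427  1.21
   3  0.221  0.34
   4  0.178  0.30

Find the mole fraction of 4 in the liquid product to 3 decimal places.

x_4 = 0.231

Rachford–Rice: g(ψ) = Σ zᵢ(Kᵢ−1)/(1+ψ(Kᵢ−1)) = 0.
Feasibility: ΣzᵢKᵢ = 1.350, Σzᵢ/Kᵢ = 1.639 — both > 1, two phases present.
Newton–Raphson from ψ = 0.43:
  ψ = 0.430: g = -0.0701, g' = -0.685 → ψ = 0.328
  ψ = 0.328: g = 0.0015, g' = -0.725 → ψ = 0.330
Converged at ψ = 0.330.
Compositions from xᵢ = zᵢ/(1+ψ(Kᵢ−1)), yᵢ = Kᵢxᵢ:
  1: x = 0.087, y = 0.351
  2: x = 0.399, y = 0.483
  3: x = 0.282, y = 0.096
  4: x = 0.231, y = 0.069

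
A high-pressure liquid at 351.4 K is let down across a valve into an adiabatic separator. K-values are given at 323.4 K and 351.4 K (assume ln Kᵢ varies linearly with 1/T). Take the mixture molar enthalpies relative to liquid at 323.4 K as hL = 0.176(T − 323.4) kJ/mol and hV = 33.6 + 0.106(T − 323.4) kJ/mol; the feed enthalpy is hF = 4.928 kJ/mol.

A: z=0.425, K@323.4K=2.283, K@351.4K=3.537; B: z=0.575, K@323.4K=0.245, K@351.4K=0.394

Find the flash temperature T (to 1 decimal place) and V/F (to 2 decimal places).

Adiabatic flash: solve Rachford–Rice at each trial T, then check hF = ψ·hV(T) + (1−ψ)·hL(T).
  T = 323.4 K: K = (2.283, 0.245), RR gives ψ = 0.115, H_out = 3.855 kJ/mol
  T = 351.4 K: K = (3.537, 0.394), RR gives ψ = 0.475, H_out = 19.947 kJ/mol
  T = 337.4 K: K = (2.868, 0.314), RR gives ψ = 0.311, H_out = 12.623 kJ/mol
  T = 330.4 K: K = (2.565, 0.278), RR gives ψ = 0.221, H_out = 8.555 kJ/mol
  T = 326.9 K: K = (2.421, 0.261), RR gives ψ = 0.171, H_out = 6.309 kJ/mol
  T = 325.1 K: K = (2.350, 0.253), RR gives ψ = 0.143, H_out = 5.077 kJ/mol
Linear interpolation between T = 323.4 (H_out = 3.855) and T = 325.1 (H_out = 5.077) on hF = 4.928 gives T ≈ 324.9 K, at which ψ = 0.14.

T = 324.9 K, V/F = 0.14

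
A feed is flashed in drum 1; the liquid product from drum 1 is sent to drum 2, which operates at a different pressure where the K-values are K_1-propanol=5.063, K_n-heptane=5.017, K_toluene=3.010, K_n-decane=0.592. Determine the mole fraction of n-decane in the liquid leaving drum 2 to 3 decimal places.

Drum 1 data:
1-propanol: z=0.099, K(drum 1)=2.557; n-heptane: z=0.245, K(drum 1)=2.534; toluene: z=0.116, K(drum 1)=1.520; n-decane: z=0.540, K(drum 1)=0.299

Drum 1:
Material balance + equilibrium reduce to Σ zᵢ(Kᵢ−1)/(1+ψ₁(Kᵢ−1)) = 0.
g(0) = ΣzᵢKᵢ − 1 = 0.212 and g(1) = 1 − Σzᵢ/Kᵢ = -1.018, so a root lies in (0, 1).
Iterate (Newton) starting at ψ₁ = 0.5:
  ψ₁ = 0.500: g = -0.2356, g' = -0.909 → ψ₁ = 0.241
  ψ₁ = 0.241: g = -0.0154, g' = -0.843 → ψ₁ = 0.223
Converged at ψ₁ = 0.223.
Drum-1 compositions:
  1-propanol: x = 0.074, y = 0.188
  n-heptane: x = 0.183, y = 0.463
  toluene: x = 0.104, y = 0.158
  n-decane: x = 0.640, y = 0.191
Drum-2 feed = drum-1 liquid: z₂ = (0.0735, 0.1826, 0.1040, 0.6399).
Drum 2:
Material balance + equilibrium reduce to Σ zᵢ(Kᵢ−1)/(1+ψ₂(Kᵢ−1)) = 0.
Feasibility: ΣzᵢKᵢ = 1.980, Σzᵢ/Kᵢ = 1.166 — both > 1, two phases present.
Newton iteration, ψ₂⁰ = 0.5:
  ψ₂ = 0.500: g = 0.1185, g' = -0.730 → ψ₂ = 0.662
  ψ₂ = 0.662: g = 0.0131, g' = -0.586 → ψ₂ = 0.685
Converged at ψ₂ = 0.685.
  1-propanol: x = 0.019, y = 0.098
  n-heptane: x = 0.049, y = 0.244
  toluene: x = 0.044, y = 0.132
  n-decane: x = 0.888, y = 0.526

x_n-decane (drum 2) = 0.888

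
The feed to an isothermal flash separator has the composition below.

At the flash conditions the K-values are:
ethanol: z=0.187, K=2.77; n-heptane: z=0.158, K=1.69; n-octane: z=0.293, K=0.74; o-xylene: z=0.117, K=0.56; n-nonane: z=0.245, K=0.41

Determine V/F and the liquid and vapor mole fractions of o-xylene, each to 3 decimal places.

Rachford–Rice: g(V/F) = Σ zᵢ(Kᵢ−1)/(1+V/F(Kᵢ−1)) = 0.
g(0) = ΣzᵢKᵢ − 1 = 0.168 and g(1) = 1 − Σzᵢ/Kᵢ = -0.363, so a root lies in (0, 1).
Iterate (Newton) starting at V/F = 0.45:
  V/F = 0.450: g = -0.0798, g' = -0.444 → V/F = 0.270
  V/F = 0.270: g = 0.0035, g' = -0.494 → V/F = 0.277
Converged at V/F = 0.277.
Compositions from xᵢ = zᵢ/(1+V/F(Kᵢ−1)), yᵢ = Kᵢxᵢ:
  ethanol: x = 0.125, y = 0.347
  n-heptane: x = 0.133, y = 0.224
  n-octane: x = 0.316, y = 0.234
  o-xylene: x = 0.133, y = 0.075
  n-nonane: x = 0.293, y = 0.120

V/F = 0.277, x_o-xylene = 0.133, y_o-xylene = 0.075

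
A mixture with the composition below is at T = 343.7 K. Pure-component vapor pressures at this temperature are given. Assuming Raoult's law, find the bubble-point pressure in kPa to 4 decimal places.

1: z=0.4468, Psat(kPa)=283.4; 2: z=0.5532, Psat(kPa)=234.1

At the bubble point ψ → 0, so ΣzᵢKᵢ = 1 with Kᵢ = Pᵢˢᵃᵗ/P ⇒ P = ΣzᵢPᵢˢᵃᵗ.
P = 0.4468·283.4 + 0.5532·234.1 = 256.1272 kPa

Pbub = 256.1272 kPa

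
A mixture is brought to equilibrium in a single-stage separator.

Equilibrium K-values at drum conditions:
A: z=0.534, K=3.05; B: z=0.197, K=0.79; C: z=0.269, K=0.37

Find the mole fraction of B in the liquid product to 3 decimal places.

x_B = 0.239

Material balance + equilibrium reduce to Σ zᵢ(Kᵢ−1)/(1+ψ(Kᵢ−1)) = 0.
g(0) = ΣzᵢKᵢ − 1 = 0.884 and g(1) = 1 − Σzᵢ/Kᵢ = -0.151, so a root lies in (0, 1).
Newton–Raphson from ψ = 0.5:
  ψ = 0.500: g = 0.2470, g' = -0.786 → ψ = 0.814
  ψ = 0.814: g = 0.0122, g' = -0.778 → ψ = 0.830
Converged at ψ = 0.830.
Compositions from xᵢ = zᵢ/(1+ψ(Kᵢ−1)), yᵢ = Kᵢxᵢ:
  A: x = 0.198, y = 0.603
  B: x = 0.239, y = 0.188
  C: x = 0.564, y = 0.209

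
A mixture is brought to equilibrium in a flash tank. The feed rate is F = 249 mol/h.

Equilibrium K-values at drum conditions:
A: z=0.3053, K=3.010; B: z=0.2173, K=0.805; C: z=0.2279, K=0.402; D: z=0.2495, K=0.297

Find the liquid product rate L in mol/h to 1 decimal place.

Material balance + equilibrium reduce to Σ zᵢ(Kᵢ−1)/(1+β(Kᵢ−1)) = 0.
g(0) = ΣzᵢKᵢ − 1 = 0.2596 and g(1) = 1 − Σzᵢ/Kᵢ = -0.7783, so a root lies in (0, 1).
Iterate (Newton) starting at β = 0.5:
  β = 0.5000: g = -0.20577, g' = -0.7760 → β = 0.2348
  β = 0.2348: g = 0.00384, g' = -0.8655 → β = 0.2393
Converged at β = 0.2393.
Then V = β·F = 0.2393·249 = 59.6 mol/h and L = F − V = 189.4 mol/h.

L = 189.4 mol/h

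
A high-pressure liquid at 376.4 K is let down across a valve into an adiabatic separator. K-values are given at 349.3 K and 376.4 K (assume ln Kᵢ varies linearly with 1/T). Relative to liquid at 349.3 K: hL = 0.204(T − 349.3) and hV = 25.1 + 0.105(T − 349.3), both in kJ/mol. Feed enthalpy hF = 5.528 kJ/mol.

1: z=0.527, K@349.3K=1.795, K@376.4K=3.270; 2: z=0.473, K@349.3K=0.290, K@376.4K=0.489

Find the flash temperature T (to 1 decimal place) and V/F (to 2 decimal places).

Adiabatic flash: solve Rachford–Rice at each trial T, then check hF = ψ·hV(T) + (1−ψ)·hL(T).
  T = 349.3 K: K = (1.795, 0.290), RR gives ψ = 0.147, H_out = 3.697 kJ/mol
  T = 376.4 K: K = (3.270, 0.489), RR gives ψ = 0.823, H_out = 23.976 kJ/mol
  T = 362.9 K: K = (2.453, 0.381), RR gives ψ = 0.525, H_out = 15.252 kJ/mol
  T = 356.1 K: K = (2.105, 0.333), RR gives ψ = 0.362, H_out = 10.229 kJ/mol
  T = 352.7 K: K = (1.945, 0.311), RR gives ψ = 0.264, H_out = 7.241 kJ/mol
  T = 351.0 K: K = (1.869, 0.300), RR gives ψ = 0.209, H_out = 5.555 kJ/mol
Linear interpolation between T = 349.3 (H_out = 3.697) and T = 351.0 (H_out = 5.555) on hF = 5.528 gives T ≈ 351.0 K, at which ψ = 0.21.

T = 351.0 K, V/F = 0.21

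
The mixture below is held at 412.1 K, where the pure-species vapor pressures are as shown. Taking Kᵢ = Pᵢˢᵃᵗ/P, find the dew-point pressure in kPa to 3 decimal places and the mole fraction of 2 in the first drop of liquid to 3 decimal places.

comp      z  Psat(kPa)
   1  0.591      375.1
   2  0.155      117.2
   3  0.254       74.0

At the dew point ψ → 1, so Σzᵢ/Kᵢ = 1 with Kᵢ = Pᵢˢᵃᵗ/P ⇒ 1/P = Σzᵢ/Pᵢˢᵃᵗ.
1/P = 0.591/375.1 + 0.155/117.2 + 0.254/74.0 = 0.006331 ⇒ P = 157.964 kPa
xᵢ = zᵢP/Pᵢˢᵃᵗ ⇒ x_2 = 0.155·157.964/117.2 = 0.209

Pdew = 157.964 kPa, x_2 = 0.209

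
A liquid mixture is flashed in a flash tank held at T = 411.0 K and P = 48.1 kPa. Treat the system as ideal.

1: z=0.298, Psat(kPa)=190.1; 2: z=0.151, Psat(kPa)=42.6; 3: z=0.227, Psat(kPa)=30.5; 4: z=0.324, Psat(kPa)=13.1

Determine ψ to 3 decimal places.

ψ = 0.353

Raoult's law: Kᵢ = Pᵢˢᵃᵗ/P = Pᵢˢᵃᵗ/48.1.
  K_1 = 190.1/48.1 = 3.95218, K_2 = 42.6/48.1 = 0.88565, K_3 = 30.5/48.1 = 0.63410, K_4 = 13.1/48.1 = 0.27235
Material balance + equilibrium reduce to Σ zᵢ(Kᵢ−1)/(1+ψ(Kᵢ−1)) = 0.
g(0) = ΣzᵢKᵢ − 1 = 0.544 and g(1) = 1 − Σzᵢ/Kᵢ = -0.794, so a root lies in (0, 1).
Iterate (Newton) starting at ψ = 0.33:
  ψ = 0.330: g = 0.0229, g' = -1.005 → ψ = 0.353
Converged at ψ = 0.353.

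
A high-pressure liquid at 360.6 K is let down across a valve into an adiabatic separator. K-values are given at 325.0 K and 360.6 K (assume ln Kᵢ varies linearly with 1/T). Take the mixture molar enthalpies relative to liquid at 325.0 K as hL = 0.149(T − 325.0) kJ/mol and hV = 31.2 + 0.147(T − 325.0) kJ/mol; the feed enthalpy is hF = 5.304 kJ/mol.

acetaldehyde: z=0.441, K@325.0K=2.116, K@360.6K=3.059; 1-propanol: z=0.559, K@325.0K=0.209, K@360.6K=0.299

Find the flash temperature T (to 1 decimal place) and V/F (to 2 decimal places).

Adiabatic flash: solve Rachford–Rice at each trial T, then check hF = ψ·hV(T) + (1−ψ)·hL(T).
  T = 325.0 K: K = (2.116, 0.209), RR gives ψ = 0.057, H_out = 1.767 kJ/mol
  T = 360.6 K: K = (3.059, 0.299), RR gives ψ = 0.358, H_out = 16.436 kJ/mol
  T = 342.8 K: K = (2.569, 0.252), RR gives ψ = 0.233, H_out = 9.928 kJ/mol
  T = 333.9 K: K = (2.337, 0.230), RR gives ψ = 0.155, H_out = 6.157 kJ/mol
  T = 329.4 K: K = (2.224, 0.219), RR gives ψ = 0.108, H_out = 4.034 kJ/mol
  T = 331.6 K: K = (2.279, 0.225), RR gives ψ = 0.132, H_out = 5.093 kJ/mol
  T = 332.8 K: K = (2.309, 0.228), RR gives ψ = 0.144, H_out = 5.653 kJ/mol
  T = 332.2 K: K = (2.294, 0.226), RR gives ψ = 0.138, H_out = 5.375 kJ/mol
Linear interpolation between T = 331.6 (H_out = 5.093) and T = 332.2 (H_out = 5.375) on hF = 5.304 gives T ≈ 332.0 K, at which ψ = 0.14.

T = 332.0 K, V/F = 0.14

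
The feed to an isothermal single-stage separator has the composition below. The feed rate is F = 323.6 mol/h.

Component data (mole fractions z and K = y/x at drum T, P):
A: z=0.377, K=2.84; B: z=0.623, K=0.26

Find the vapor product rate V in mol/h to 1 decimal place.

V = 55.3 mol/h

Let β = V/F and solve Σ zᵢ(Kᵢ−1)/(1+β(Kᵢ−1)) = 0.
Feasibility: ΣzᵢKᵢ = 1.233, Σzᵢ/Kᵢ = 2.529 — both > 1, two phases present.
Binary case is linear: z₁(K₁−1)(1+β(K₂−1)) + z₂(K₂−1)(1+β(K₁−1)) = 0
⇒ β = [z₁(K₁−1)+z₂(K₂−1)] / [−(K₁−1)(K₂−1)] = 0.2327/1.3616 = 0.171
Then V = β·F = 0.1709·323.6 = 55.3 mol/h and L = F − V = 268.3 mol/h.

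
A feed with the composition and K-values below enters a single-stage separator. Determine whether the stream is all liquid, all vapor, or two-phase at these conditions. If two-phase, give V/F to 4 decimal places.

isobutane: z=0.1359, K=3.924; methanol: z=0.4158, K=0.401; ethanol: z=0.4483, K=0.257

all liquid

ΣzᵢKᵢ = 0.8152; Σzᵢ/Kᵢ = 2.8159.
Since ΣzᵢKᵢ < 1 the mixture is below its bubble point — single liquid phase.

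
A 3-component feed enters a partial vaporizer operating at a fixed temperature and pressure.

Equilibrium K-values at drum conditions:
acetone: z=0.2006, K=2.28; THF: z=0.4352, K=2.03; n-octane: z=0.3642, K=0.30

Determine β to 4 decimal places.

β = 0.5785

Let β = V/F and solve Σ zᵢ(Kᵢ−1)/(1+β(Kᵢ−1)) = 0.
Check two-phase: ΣzᵢKᵢ = 1.4501 > 1 and Σzᵢ/Kᵢ = 1.5164 > 1, so g(0) = 0.4501 > 0 and g(1) = -0.5164 < 0.
Newton–Raphson from β = 0.5:
  β = 0.5000: g = 0.06023, g' = -0.7457 → β = 0.5808
  β = 0.5808: g = -0.00182, g' = -0.7956 → β = 0.5785
Converged at β = 0.5785.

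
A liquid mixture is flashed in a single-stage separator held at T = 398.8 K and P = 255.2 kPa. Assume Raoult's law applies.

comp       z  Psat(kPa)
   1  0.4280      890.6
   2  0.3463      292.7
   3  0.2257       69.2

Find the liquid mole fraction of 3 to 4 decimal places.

Raoult's law: Kᵢ = Pᵢˢᵃᵗ/P = Pᵢˢᵃᵗ/255.2.
  K_1 = 890.6/255.2 = 3.489812, K_2 = 292.7/255.2 = 1.146944, K_3 = 69.2/255.2 = 0.271160
Material balance + equilibrium reduce to Σ zᵢ(Kᵢ−1)/(1+V/F(Kᵢ−1)) = 0.
g(0) = ΣzᵢKᵢ − 1 = 0.9520 and g(1) = 1 − Σzᵢ/Kᵢ = -0.2569, so a root lies in (0, 1).
Newton–Raphson from V/F = 0.5:
  V/F = 0.5000: g = 0.26328, g' = -0.8298 → V/F = 0.8173
  V/F = 0.8173: g = -0.01029, g' = -1.0274 → V/F = 0.8073
  V/F = 0.8073: g = -0.00011, g' = -1.0064 → V/F = 0.8072
Converged at V/F = 0.8072.
Compositions from xᵢ = zᵢ/(1+V/F(Kᵢ−1)), yᵢ = Kᵢxᵢ:
  1: x = 0.1422, y = 0.4963
  2: x = 0.3096, y = 0.3551
  3: x = 0.5482, y = 0.1487

x_3 = 0.5482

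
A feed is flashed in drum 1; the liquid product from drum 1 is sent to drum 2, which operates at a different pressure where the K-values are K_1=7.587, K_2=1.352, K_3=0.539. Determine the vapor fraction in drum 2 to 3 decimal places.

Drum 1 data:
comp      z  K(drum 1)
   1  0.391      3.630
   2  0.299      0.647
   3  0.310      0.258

V/F (drum 2) = 0.687

Drum 1:
Let ψ₁ = V/F and solve Σ zᵢ(Kᵢ−1)/(1+ψ₁(Kᵢ−1)) = 0.
Check two-phase: ΣzᵢKᵢ = 1.693 > 1 and Σzᵢ/Kᵢ = 1.771 > 1, so g(0) = 0.693 > 0 and g(1) = -0.771 < 0.
Newton–Raphson from ψ₁ = 0.5:
  ψ₁ = 0.500: g = -0.0497, g' = -0.991 → ψ₁ = 0.450
Converged at ψ₁ = 0.450.
Drum-1 compositions:
  1: x = 0.179, y = 0.650
  2: x = 0.355, y = 0.230
  3: x = 0.465, y = 0.120
Drum-2 feed = drum-1 liquid: z₂ = (0.1790, 0.3555, 0.4655).
Drum 2:
Newton iteration, ψ₂⁰ = 0.5:
  ψ₂ = 0.500: g = 0.1022, g' = -0.620 → ψ₂ = 0.665
  ψ₂ = 0.665: g = 0.0112, g' = -0.503 → ψ₂ = 0.687
Converged at ψ₂ = 0.687.
  1: x = 0.032, y = 0.246
  2: x = 0.286, y = 0.387
  3: x = 0.681, y = 0.367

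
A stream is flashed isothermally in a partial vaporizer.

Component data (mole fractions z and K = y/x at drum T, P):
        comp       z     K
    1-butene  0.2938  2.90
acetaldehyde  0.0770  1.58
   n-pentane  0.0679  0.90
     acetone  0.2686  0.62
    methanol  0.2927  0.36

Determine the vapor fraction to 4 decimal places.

Newton–Raphson from ψ = 0.5:
  ψ = 0.5000: g = -0.08775, g' = -0.6136 → ψ = 0.3570
  ψ = 0.3570: g = 0.00168, g' = -0.6484 → ψ = 0.3596
Converged at ψ = 0.3596.

ψ = 0.3596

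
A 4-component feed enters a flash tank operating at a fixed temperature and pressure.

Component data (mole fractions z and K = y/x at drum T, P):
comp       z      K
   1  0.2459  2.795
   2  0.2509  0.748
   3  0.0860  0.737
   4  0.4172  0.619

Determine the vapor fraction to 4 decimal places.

Material balance + equilibrium reduce to Σ zᵢ(Kᵢ−1)/(1+ψ(Kᵢ−1)) = 0.
g(0) = ΣzᵢKᵢ − 1 = 0.1966 and g(1) = 1 − Σzᵢ/Kᵢ = -0.2141, so a root lies in (0, 1).
Iterate (Newton) starting at ψ = 0.39:
  ψ = 0.3900: g = -0.02238, g' = -0.3847 → ψ = 0.3318
  ψ = 0.3318: g = 0.00090, g' = -0.4167 → ψ = 0.3340
Converged at ψ = 0.3340.

ψ = 0.3340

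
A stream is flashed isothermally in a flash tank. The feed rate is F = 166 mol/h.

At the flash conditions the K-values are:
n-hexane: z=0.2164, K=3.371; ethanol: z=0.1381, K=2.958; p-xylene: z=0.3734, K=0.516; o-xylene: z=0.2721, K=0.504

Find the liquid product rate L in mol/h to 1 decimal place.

L = 94.4 mol/h

Iterate (Newton) starting at β = 0.5:
  β = 0.5000: g = -0.04649, g' = -0.6605 → β = 0.4296
  β = 0.4296: g = 0.00136, g' = -0.7023 → β = 0.4316
Converged at β = 0.4316.
Then V = β·F = 0.4316·166 = 71.6 mol/h and L = F − V = 94.4 mol/h.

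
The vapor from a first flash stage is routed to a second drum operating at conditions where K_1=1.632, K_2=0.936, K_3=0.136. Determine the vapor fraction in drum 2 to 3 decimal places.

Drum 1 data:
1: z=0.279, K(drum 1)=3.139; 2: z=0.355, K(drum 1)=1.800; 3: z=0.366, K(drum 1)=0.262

Drum 1:
Rachford–Rice: g(ψ₁) = Σ zᵢ(Kᵢ−1)/(1+ψ₁(Kᵢ−1)) = 0.
g(0) = ΣzᵢKᵢ − 1 = 0.611 and g(1) = 1 − Σzᵢ/Kᵢ = -0.683, so a root lies in (0, 1).
Iterate (Newton) starting at ψ₁ = 0.5:
  ψ₁ = 0.500: g = 0.0632, g' = -0.915 → ψ₁ = 0.569
  ψ₁ = 0.569: g = -0.0014, g' = -0.959 → ψ₁ = 0.568
Converged at ψ₁ = 0.568.
Drum-1 compositions:
  1: x = 0.126, y = 0.396
  2: x = 0.244, y = 0.439
  3: x = 0.630, y = 0.165
Drum-2 feed = drum-1 vapor: z₂ = (0.3955, 0.4394, 0.1650).
Drum 2:
Material balance + equilibrium reduce to Σ zᵢ(Kᵢ−1)/(1+ψ₂(Kᵢ−1)) = 0.
Check two-phase: ΣzᵢKᵢ = 1.079 > 1 and Σzᵢ/Kᵢ = 1.925 > 1, so g(0) = 0.079 > 0 and g(1) = -0.925 < 0.
Newton iteration, ψ₂⁰ = 0.3:
  ψ₂ = 0.300: g = -0.0110, g' = -0.338 → ψ₂ = 0.267
Converged at ψ₂ = 0.267.
  1: x = 0.338, y = 0.552
  2: x = 0.447, y = 0.418
  3: x = 0.214, y = 0.029

V/F (drum 2) = 0.267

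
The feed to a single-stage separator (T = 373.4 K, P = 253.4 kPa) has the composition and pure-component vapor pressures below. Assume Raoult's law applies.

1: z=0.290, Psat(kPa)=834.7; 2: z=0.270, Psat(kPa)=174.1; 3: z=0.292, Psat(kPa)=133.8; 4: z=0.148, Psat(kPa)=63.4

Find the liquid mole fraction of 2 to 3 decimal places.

x_2 = 0.298

Raoult's law: Kᵢ = Pᵢˢᵃᵗ/P = Pᵢˢᵃᵗ/253.4.
  K_1 = 834.7/253.4 = 3.29400, K_2 = 174.1/253.4 = 0.68706, K_3 = 133.8/253.4 = 0.52802, K_4 = 63.4/253.4 = 0.25020
Let β = V/F and solve Σ zᵢ(Kᵢ−1)/(1+β(Kᵢ−1)) = 0.
Check two-phase: ΣzᵢKᵢ = 1.332 > 1 and Σzᵢ/Kᵢ = 1.626 > 1, so g(0) = 0.332 > 0 and g(1) = -0.626 < 0.
Newton–Raphson from β = 0.62:
  β = 0.620: g = -0.2324, g' = -0.721 → β = 0.298
  β = 0.298: g = -0.0012, g' = -0.797 → β = 0.296
Converged at β = 0.296.
Compositions from xᵢ = zᵢ/(1+β(Kᵢ−1)), yᵢ = Kᵢxᵢ:
  1: x = 0.173, y = 0.569
  2: x = 0.298, y = 0.204
  3: x = 0.339, y = 0.179
  4: x = 0.190, y = 0.048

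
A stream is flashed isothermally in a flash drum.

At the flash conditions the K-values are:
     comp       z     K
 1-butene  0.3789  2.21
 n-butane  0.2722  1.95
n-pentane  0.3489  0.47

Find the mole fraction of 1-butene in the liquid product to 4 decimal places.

x_1-butene = 0.1804

Rachford–Rice: g(ψ) = Σ zᵢ(Kᵢ−1)/(1+ψ(Kᵢ−1)) = 0.
Check two-phase: ΣzᵢKᵢ = 1.5321 > 1 and Σzᵢ/Kᵢ = 1.0534 > 1, so g(0) = 0.5321 > 0 and g(1) = -0.0534 < 0.
Newton iteration, ψ⁰ = 0.54:
  ψ = 0.5400: g = 0.18914, g' = -0.5026 → ψ = 0.9163
  ψ = 0.9163: g = -0.00386, g' = -0.5654 → ψ = 0.9095
Converged at ψ = 0.9095.
Compositions from xᵢ = zᵢ/(1+ψ(Kᵢ−1)), yᵢ = Kᵢxᵢ:
  1-butene: x = 0.1804, y = 0.3987
  n-butane: x = 0.1460, y = 0.2848
  n-pentane: x = 0.6736, y = 0.3166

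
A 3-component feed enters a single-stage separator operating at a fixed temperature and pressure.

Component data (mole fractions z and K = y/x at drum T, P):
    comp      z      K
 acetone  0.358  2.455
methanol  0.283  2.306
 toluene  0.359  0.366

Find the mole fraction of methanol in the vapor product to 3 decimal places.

Newton–Raphson from β = 0.34:
  β = 0.340: g = 0.3143, g' = -0.805 → β = 0.730
  β = 0.730: g = 0.0178, g' = -0.805 → β = 0.752
Converged at β = 0.752.
Compositions from xᵢ = zᵢ/(1+β(Kᵢ−1)), yᵢ = Kᵢxᵢ:
  acetone: x = 0.171, y = 0.420
  methanol: x = 0.143, y = 0.329
  toluene: x = 0.686, y = 0.251

y_methanol = 0.329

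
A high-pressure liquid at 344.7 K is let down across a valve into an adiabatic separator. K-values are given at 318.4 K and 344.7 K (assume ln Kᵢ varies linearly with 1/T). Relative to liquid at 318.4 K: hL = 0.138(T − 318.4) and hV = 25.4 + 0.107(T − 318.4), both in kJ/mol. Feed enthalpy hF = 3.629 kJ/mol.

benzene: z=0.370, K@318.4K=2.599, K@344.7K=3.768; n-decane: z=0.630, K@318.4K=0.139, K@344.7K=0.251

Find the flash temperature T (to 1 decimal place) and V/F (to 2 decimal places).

Adiabatic flash: solve Rachford–Rice at each trial T, then check hF = ψ·hV(T) + (1−ψ)·hL(T).
  T = 318.4 K: K = (2.599, 0.139), RR gives ψ = 0.036, H_out = 0.908 kJ/mol
  T = 344.7 K: K = (3.768, 0.251), RR gives ψ = 0.266, H_out = 10.179 kJ/mol
  T = 331.5 K: K = (3.150, 0.189), RR gives ψ = 0.163, H_out = 5.885 kJ/mol
  T = 324.9 K: K = (2.865, 0.162), RR gives ψ = 0.104, H_out = 3.514 kJ/mol
  T = 328.2 K: K = (3.006, 0.175), RR gives ψ = 0.134, H_out = 4.727 kJ/mol
  T = 326.5 K: K = (2.933, 0.168), RR gives ψ = 0.119, H_out = 4.110 kJ/mol
Linear interpolation between T = 324.9 (H_out = 3.514) and T = 326.5 (H_out = 4.110) on hF = 3.629 gives T ≈ 325.2 K, at which ψ = 0.11.

T = 325.2 K, V/F = 0.11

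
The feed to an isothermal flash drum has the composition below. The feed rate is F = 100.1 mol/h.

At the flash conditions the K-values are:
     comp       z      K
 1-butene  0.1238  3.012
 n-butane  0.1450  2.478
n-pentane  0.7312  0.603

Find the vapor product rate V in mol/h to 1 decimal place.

V = 25.0 mol/h

Let ψ = V/F and solve Σ zᵢ(Kᵢ−1)/(1+ψ(Kᵢ−1)) = 0.
Feasibility: ΣzᵢKᵢ = 1.1731, Σzᵢ/Kᵢ = 1.3122 — both > 1, two phases present.
Newton iteration, ψ⁰ = 0.52:
  ψ = 0.5200: g = -0.12290, g' = -0.4040 → ψ = 0.2158
  ψ = 0.2158: g = 0.01869, g' = -0.5636 → ψ = 0.2489
  ψ = 0.2489: g = 0.00051, g' = -0.5337 → ψ = 0.2499
Converged at ψ = 0.2499.
Then V = ψ·F = 0.2499·100.1 = 25.0 mol/h and L = F − V = 75.1 mol/h.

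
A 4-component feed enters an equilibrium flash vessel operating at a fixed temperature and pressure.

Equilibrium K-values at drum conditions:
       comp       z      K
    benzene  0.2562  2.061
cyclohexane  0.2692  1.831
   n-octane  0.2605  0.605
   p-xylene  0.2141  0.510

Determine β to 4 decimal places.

Rachford–Rice: g(β) = Σ zᵢ(Kᵢ−1)/(1+β(Kᵢ−1)) = 0.
Feasibility: ΣzᵢKᵢ = 1.2877, Σzᵢ/Kᵢ = 1.1217 — both > 1, two phases present.
Newton–Raphson from β = 0.59:
  β = 0.5900: g = 0.03555, g' = -0.3636 → β = 0.6878
  β = 0.6878: g = -0.00001, g' = -0.3652 → β = 0.6877
Converged at β = 0.6877.

β = 0.6877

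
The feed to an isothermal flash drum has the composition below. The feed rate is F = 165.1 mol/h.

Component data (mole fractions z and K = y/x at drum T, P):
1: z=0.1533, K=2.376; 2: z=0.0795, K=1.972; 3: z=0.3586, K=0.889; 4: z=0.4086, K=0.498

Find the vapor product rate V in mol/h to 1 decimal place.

Rachford–Rice: g(ψ) = Σ zᵢ(Kᵢ−1)/(1+ψ(Kᵢ−1)) = 0.
Check two-phase: ΣzᵢKᵢ = 1.0433 > 1 and Σzᵢ/Kᵢ = 1.3287 > 1, so g(0) = 0.0433 > 0 and g(1) = -0.3287 < 0.
Iterate (Newton) starting at ψ = 0.38:
  ψ = 0.3800: g = -0.10008, g' = -0.3273 → ψ = 0.0742
  ψ = 0.0742: g = 0.01029, g' = -0.4199 → ψ = 0.0987
  ψ = 0.0987: g = 0.00017, g' = -0.4060 → ψ = 0.0991
Converged at ψ = 0.0991.
Then V = ψ·F = 0.0991·165.1 = 16.4 mol/h and L = F − V = 148.7 mol/h.

V = 16.4 mol/h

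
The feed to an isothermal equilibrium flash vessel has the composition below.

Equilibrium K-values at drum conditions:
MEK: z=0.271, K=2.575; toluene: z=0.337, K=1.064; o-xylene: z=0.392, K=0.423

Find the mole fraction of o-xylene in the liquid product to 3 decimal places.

Material balance + equilibrium reduce to Σ zᵢ(Kᵢ−1)/(1+V/F(Kᵢ−1)) = 0.
Check two-phase: ΣzᵢKᵢ = 1.222 > 1 and Σzᵢ/Kᵢ = 1.349 > 1, so g(0) = 0.222 > 0 and g(1) = -0.349 < 0.
Newton iteration, V/F⁰ = 0.5:
  V/F = 0.500: g = -0.0582, g' = -0.469 → V/F = 0.376
  V/F = 0.376: g = 0.0003, g' = -0.479 → V/F = 0.377
Converged at V/F = 0.377.
Compositions from xᵢ = zᵢ/(1+V/F(Kᵢ−1)), yᵢ = Kᵢxᵢ:
  MEK: x = 0.170, y = 0.438
  toluene: x = 0.329, y = 0.350
  o-xylene: x = 0.501, y = 0.212

x_o-xylene = 0.501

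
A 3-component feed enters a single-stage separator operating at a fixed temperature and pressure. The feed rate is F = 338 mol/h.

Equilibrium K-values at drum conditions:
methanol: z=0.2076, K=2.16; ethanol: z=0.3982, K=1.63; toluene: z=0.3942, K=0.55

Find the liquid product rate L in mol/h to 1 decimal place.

Iterate (Newton) starting at β = 0.3:
  β = 0.3000: g = 0.18456, g' = -0.3722 → β = 0.7958
  β = 0.7958: g = 0.01594, g' = -0.3394 → β = 0.8428
  β = 0.8428: g = -0.00015, g' = -0.3460 → β = 0.8424
Converged at β = 0.8424.
Then V = β·F = 0.8424·338 = 284.7 mol/h and L = F − V = 53.3 mol/h.

L = 53.3 mol/h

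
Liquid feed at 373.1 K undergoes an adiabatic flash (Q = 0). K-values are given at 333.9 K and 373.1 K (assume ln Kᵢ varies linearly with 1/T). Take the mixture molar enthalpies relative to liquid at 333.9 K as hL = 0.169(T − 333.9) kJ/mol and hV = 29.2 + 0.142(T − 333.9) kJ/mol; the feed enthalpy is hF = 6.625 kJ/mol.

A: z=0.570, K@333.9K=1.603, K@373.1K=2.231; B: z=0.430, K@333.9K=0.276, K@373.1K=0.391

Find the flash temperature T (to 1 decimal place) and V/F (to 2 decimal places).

Adiabatic flash: solve Rachford–Rice at each trial T, then check hF = ψ·hV(T) + (1−ψ)·hL(T).
  T = 333.9 K: K = (1.603, 0.276), RR gives ψ = 0.074, H_out = 2.166 kJ/mol
  T = 373.1 K: K = (2.231, 0.391), RR gives ψ = 0.587, H_out = 23.134 kJ/mol
  T = 353.5 K: K = (1.909, 0.332), RR gives ψ = 0.380, H_out = 14.196 kJ/mol
  T = 343.7 K: K = (1.753, 0.303), RR gives ψ = 0.248, H_out = 8.818 kJ/mol
  T = 338.8 K: K = (1.678, 0.290), RR gives ψ = 0.168, H_out = 5.704 kJ/mol
  T = 341.2 K: K = (1.715, 0.296), RR gives ψ = 0.208, H_out = 7.274 kJ/mol
Linear interpolation between T = 338.8 (H_out = 5.704) and T = 341.2 (H_out = 7.274) on hF = 6.625 gives T ≈ 340.2 K, at which ψ = 0.19.

T = 340.2 K, V/F = 0.19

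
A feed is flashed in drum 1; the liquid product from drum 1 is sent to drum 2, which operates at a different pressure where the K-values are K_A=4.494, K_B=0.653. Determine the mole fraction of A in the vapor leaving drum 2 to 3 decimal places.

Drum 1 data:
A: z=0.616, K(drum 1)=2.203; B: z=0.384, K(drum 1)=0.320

y_A (drum 2) = 0.406

Drum 1:
Material balance + equilibrium reduce to Σ zᵢ(Kᵢ−1)/(1+ψ₁(Kᵢ−1)) = 0.
g(0) = ΣzᵢKᵢ − 1 = 0.480 and g(1) = 1 − Σzᵢ/Kᵢ = -0.480, so a root lies in (0, 1).
Binary case is linear: z₁(K₁−1)(1+ψ₁(K₂−1)) + z₂(K₂−1)(1+ψ₁(K₁−1)) = 0
⇒ ψ₁ = [z₁(K₁−1)+z₂(K₂−1)] / [−(K₁−1)(K₂−1)] = 0.4799/0.8180 = 0.587
Drum-1 compositions:
  A: x = 0.361, y = 0.796
  B: x = 0.639, y = 0.204
Drum-2 feed = drum-1 liquid: z₂ = (0.3611, 0.6389).
Drum 2:
Material balance + equilibrium reduce to Σ zᵢ(Kᵢ−1)/(1+ψ₂(Kᵢ−1)) = 0.
Feasibility: ΣzᵢKᵢ = 2.040, Σzᵢ/Kᵢ = 1.059 — both > 1, two phases present.
Binary case is linear: z₁(K₁−1)(1+ψ₂(K₂−1)) + z₂(K₂−1)(1+ψ₂(K₁−1)) = 0
⇒ ψ₂ = [z₁(K₁−1)+z₂(K₂−1)] / [−(K₁−1)(K₂−1)] = 1.0401/1.2124 = 0.858
  A: x = 0.090, y = 0.406
  B: x = 0.910, y = 0.594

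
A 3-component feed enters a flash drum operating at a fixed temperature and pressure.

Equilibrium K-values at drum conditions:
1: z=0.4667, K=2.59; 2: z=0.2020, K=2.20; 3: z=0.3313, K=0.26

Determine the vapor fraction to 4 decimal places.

Newton iteration, ψ⁰ = 0.5:
  ψ = 0.5000: g = 0.17575, g' = -0.9369 → ψ = 0.6876
  ψ = 0.6876: g = -0.01182, g' = -1.1086 → ψ = 0.6769
  ψ = 0.6769: g = -0.00010, g' = -1.0906 → ψ = 0.6768
Converged at ψ = 0.6768.

ψ = 0.6768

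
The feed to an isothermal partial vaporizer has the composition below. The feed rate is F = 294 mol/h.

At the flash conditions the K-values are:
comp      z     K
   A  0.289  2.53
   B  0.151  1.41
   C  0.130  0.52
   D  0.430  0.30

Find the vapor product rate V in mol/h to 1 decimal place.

V = 49.7 mol/h

Let ψ = V/F and solve Σ zᵢ(Kᵢ−1)/(1+ψ(Kᵢ−1)) = 0.
Feasibility: ΣzᵢKᵢ = 1.141, Σzᵢ/Kᵢ = 1.905 — both > 1, two phases present.
Iterate (Newton) starting at ψ = 0.35:
  ψ = 0.350: g = -0.1316, g' = -0.719 → ψ = 0.167
  ψ = 0.167: g = 0.0014, g' = -0.757 → ψ = 0.169
Converged at ψ = 0.169.
Then V = ψ·F = 0.1689·294 = 49.7 mol/h and L = F − V = 244.3 mol/h.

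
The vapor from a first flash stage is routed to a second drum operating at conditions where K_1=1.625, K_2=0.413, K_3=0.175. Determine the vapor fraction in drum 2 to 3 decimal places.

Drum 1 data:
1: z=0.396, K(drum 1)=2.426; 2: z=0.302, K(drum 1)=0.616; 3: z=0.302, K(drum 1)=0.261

Drum 1:
Material balance + equilibrium reduce to Σ zᵢ(Kᵢ−1)/(1+ψ₁(Kᵢ−1)) = 0.
Check two-phase: ΣzᵢKᵢ = 1.226 > 1 and Σzᵢ/Kᵢ = 1.811 > 1, so g(0) = 0.226 > 0 and g(1) = -0.811 < 0.
Newton iteration, ψ₁⁰ = 0.5:
  ψ₁ = 0.500: g = -0.1678, g' = -0.758 → ψ₁ = 0.278
  ψ₁ = 0.278: g = -0.0066, g' = -0.730 → ψ₁ = 0.269
Converged at ψ₁ = 0.269.
Drum-1 compositions:
  1: x = 0.286, y = 0.694
  2: x = 0.337, y = 0.207
  3: x = 0.377, y = 0.098
Drum-2 feed = drum-1 vapor: z₂ = (0.6941, 0.2075, 0.0984).
Drum 2:
Material balance + equilibrium reduce to Σ zᵢ(Kᵢ−1)/(1+ψ₂(Kᵢ−1)) = 0.
g(0) = ΣzᵢKᵢ − 1 = 0.231 and g(1) = 1 − Σzᵢ/Kᵢ = -0.492, so a root lies in (0, 1).
Iterate (Newton) starting at ψ₂ = 0.66:
  ψ₂ = 0.660: g = -0.0699, g' = -0.649 → ψ₂ = 0.552
  ψ₂ = 0.552: g = -0.0069, g' = -0.532 → ψ₂ = 0.539
Converged at ψ₂ = 0.539.
  1: x = 0.519, y = 0.844
  2: x = 0.304, y = 0.125
  3: x = 0.177, y = 0.031

V/F (drum 2) = 0.539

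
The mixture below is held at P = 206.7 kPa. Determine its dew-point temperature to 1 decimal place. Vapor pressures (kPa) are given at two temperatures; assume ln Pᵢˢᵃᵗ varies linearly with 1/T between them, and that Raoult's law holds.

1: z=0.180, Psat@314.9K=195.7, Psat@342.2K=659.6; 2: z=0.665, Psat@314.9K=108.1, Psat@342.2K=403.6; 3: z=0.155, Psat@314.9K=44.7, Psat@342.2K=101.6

T = 333.3 K

Dew-point temperature: Σzᵢ·P/Pᵢˢᵃᵗ(T) = 1. Interpolate ln Pᵢˢᵃᵗ = aᵢ + bᵢ/T.
  T = 314.9 K: ΣzᵢP/Pᵢˢᵃᵗ = 2.1784
  T = 342.2 K: ΣzᵢP/Pᵢˢᵃᵗ = 0.7123
  T = 328.5 K: ΣzᵢP/Pᵢˢᵃᵗ = 1.2111
  T = 335.4 K: ΣzᵢP/Pᵢˢᵃᵗ = 0.9205
  T = 331.9 K: ΣzᵢP/Pᵢˢᵃᵗ = 1.0560
  T = 333.6 K: ΣzᵢP/Pᵢˢᵃᵗ = 0.9874
Interpolating between 331.9 K and 333.6 K gives T ≈ 333.3 K.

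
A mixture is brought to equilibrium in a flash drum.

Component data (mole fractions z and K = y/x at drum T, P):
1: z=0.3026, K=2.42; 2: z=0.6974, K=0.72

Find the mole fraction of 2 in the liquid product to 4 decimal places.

Newton–Raphson from ψ = 0.44:
  ψ = 0.4400: g = 0.04175, g' = -0.3022 → ψ = 0.5781
  ψ = 0.5781: g = 0.00299, g' = -0.2619 → ψ = 0.5895
  ψ = 0.5895: g = 0.00002, g' = -0.2592 → ψ = 0.5896
Converged at ψ = 0.5896.
Compositions from xᵢ = zᵢ/(1+ψ(Kᵢ−1)), yᵢ = Kᵢxᵢ:
  1: x = 0.1647, y = 0.3986
  2: x = 0.8353, y = 0.6014

x_2 = 0.8353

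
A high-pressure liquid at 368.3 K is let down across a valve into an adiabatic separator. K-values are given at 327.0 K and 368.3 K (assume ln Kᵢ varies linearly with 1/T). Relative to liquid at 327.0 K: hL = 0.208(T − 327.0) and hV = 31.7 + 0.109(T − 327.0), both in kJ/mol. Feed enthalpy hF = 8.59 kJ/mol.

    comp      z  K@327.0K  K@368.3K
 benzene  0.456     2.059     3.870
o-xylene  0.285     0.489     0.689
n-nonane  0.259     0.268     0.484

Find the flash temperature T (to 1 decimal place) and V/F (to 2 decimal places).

Adiabatic flash: solve Rachford–Rice at each trial T, then check hF = ψ·hV(T) + (1−ψ)·hL(T).
  T = 327.0 K: K = (2.059, 0.489, 0.268), RR gives ψ = 0.223, H_out = 7.055 kJ/mol
  T = 368.3 K: K = (3.870, 0.689, 0.484), RR gives ψ = 0.887, H_out = 33.094 kJ/mol
  T = 347.6 K: K = (2.874, 0.586, 0.366), RR gives ψ = 0.573, H_out = 21.269 kJ/mol
  T = 337.3 K: K = (2.445, 0.537, 0.315), RR gives ψ = 0.416, H_out = 14.898 kJ/mol
  T = 332.1 K: K = (2.245, 0.513, 0.291), RR gives ψ = 0.325, H_out = 11.211 kJ/mol
  T = 329.6 K: K = (2.152, 0.501, 0.279), RR gives ψ = 0.277, H_out = 9.256 kJ/mol
  T = 328.3 K: K = (2.105, 0.495, 0.274), RR gives ψ = 0.251, H_out = 8.179 kJ/mol
Linear interpolation between T = 328.3 (H_out = 8.179) and T = 329.6 (H_out = 9.256) on hF = 8.59 gives T ≈ 328.8 K, at which ψ = 0.26.

T = 328.8 K, V/F = 0.26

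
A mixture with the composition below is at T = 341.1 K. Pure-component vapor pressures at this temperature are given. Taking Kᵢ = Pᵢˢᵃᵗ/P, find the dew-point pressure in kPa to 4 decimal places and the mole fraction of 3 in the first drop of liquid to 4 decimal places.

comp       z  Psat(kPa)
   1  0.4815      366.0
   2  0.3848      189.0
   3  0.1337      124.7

At the dew point ψ → 1, so Σzᵢ/Kᵢ = 1 with Kᵢ = Pᵢˢᵃᵗ/P ⇒ 1/P = Σzᵢ/Pᵢˢᵃᵗ.
1/P = 0.4815/366.0 + 0.3848/189.0 + 0.1337/124.7 = 0.0044237 ⇒ P = 226.0538 kPa
xᵢ = zᵢP/Pᵢˢᵃᵗ ⇒ x_3 = 0.1337·226.0538/124.7 = 0.2424

Pdew = 226.0538 kPa, x_3 = 0.2424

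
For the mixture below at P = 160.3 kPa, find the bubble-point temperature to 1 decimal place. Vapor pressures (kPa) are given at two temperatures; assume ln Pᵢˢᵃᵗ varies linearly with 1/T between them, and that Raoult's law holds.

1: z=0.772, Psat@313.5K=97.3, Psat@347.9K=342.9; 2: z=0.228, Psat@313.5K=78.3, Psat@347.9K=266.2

T = 327.6 K

Bubble-point temperature: ΣzᵢPᵢˢᵃᵗ(T) = P. Interpolate ln Pᵢˢᵃᵗ = aᵢ + bᵢ/T.
  T = 313.5 K: ΣzᵢPᵢˢᵃᵗ = 92.97 kPa
  T = 347.9 K: ΣzᵢPᵢˢᵃᵗ = 325.41 kPa
  T = 330.7 K: ΣzᵢPᵢˢᵃᵗ = 179.69 kPa
  T = 322.1 K: ΣzᵢPᵢˢᵃᵗ = 130.39 kPa
  T = 326.4 K: ΣzᵢPᵢˢᵃᵗ = 153.39 kPa
  T = 328.5 K: ΣzᵢPᵢˢᵃᵗ = 165.80 kPa
Interpolating between 326.4 K and 328.5 K gives T ≈ 327.6 K.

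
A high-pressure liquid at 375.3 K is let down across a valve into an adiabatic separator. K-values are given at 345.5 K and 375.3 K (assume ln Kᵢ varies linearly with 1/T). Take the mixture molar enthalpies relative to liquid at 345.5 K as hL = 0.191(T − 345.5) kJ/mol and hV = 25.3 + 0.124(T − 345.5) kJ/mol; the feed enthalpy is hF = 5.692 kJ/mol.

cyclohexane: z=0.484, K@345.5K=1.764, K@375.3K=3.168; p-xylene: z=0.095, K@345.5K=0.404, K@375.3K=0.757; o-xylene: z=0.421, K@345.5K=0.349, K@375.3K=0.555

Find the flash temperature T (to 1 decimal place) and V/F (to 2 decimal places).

T = 348.8 K, V/F = 0.20

Adiabatic flash: solve Rachford–Rice at each trial T, then check hF = ψ·hV(T) + (1−ψ)·hL(T).
  T = 345.5 K: K = (1.764, 0.404, 0.349), RR gives ψ = 0.080, H_out = 2.018 kJ/mol
  T = 375.3 K: K = (3.168, 0.757, 0.555), RR gives ψ = 0.927, H_out = 27.292 kJ/mol
  T = 360.4 K: K = (2.393, 0.560, 0.444), RR gives ψ = 0.533, H_out = 15.797 kJ/mol
  T = 352.9 K: K = (2.059, 0.477, 0.394), RR gives ψ = 0.332, H_out = 9.649 kJ/mol
  T = 349.2 K: K = (1.907, 0.439, 0.371), RR gives ψ = 0.217, H_out = 6.132 kJ/mol
  T = 347.4 K: K = (1.837, 0.422, 0.360), RR gives ψ = 0.153, H_out = 4.224 kJ/mol
Linear interpolation between T = 347.4 (H_out = 4.224) and T = 349.2 (H_out = 6.132) on hF = 5.692 gives T ≈ 348.8 K, at which ψ = 0.20.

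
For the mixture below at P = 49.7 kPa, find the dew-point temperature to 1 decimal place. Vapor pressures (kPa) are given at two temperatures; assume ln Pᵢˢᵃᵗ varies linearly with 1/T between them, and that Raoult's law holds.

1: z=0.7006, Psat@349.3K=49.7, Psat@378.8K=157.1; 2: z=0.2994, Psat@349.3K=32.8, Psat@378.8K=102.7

T = 352.7 K

Dew-point temperature: Σzᵢ·P/Pᵢˢᵃᵗ(T) = 1. Interpolate ln Pᵢˢᵃᵗ = aᵢ + bᵢ/T.
  T = 349.3 K: ΣzᵢP/Pᵢˢᵃᵗ = 1.1543
  T = 378.8 K: ΣzᵢP/Pᵢˢᵃᵗ = 0.3665
  T = 364.1 K: ΣzᵢP/Pᵢˢᵃᵗ = 0.6343
  T = 356.7 K: ΣzᵢP/Pᵢˢᵃᵗ = 0.8503
  T = 353.0 K: ΣzᵢP/Pᵢˢᵃᵗ = 0.9891
  T = 351.1 K: ΣzᵢP/Pᵢˢᵃᵗ = 1.0703
Interpolating between 351.1 K and 353.0 K gives T ≈ 352.7 K.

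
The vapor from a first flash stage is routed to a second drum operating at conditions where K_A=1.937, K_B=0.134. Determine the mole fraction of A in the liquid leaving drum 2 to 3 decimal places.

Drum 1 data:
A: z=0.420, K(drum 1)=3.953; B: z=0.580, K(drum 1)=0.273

Drum 1:
Material balance + equilibrium reduce to Σ zᵢ(Kᵢ−1)/(1+ψ₁(Kᵢ−1)) = 0.
Check two-phase: ΣzᵢKᵢ = 1.819 > 1 and Σzᵢ/Kᵢ = 2.231 > 1, so g(0) = 0.819 > 0 and g(1) = -1.231 < 0.
Binary case is linear: z₁(K₁−1)(1+ψ₁(K₂−1)) + z₂(K₂−1)(1+ψ₁(K₁−1)) = 0
⇒ ψ₁ = [z₁(K₁−1)+z₂(K₂−1)] / [−(K₁−1)(K₂−1)] = 0.8186/2.1468 = 0.381
Drum-1 compositions:
  A: x = 0.198, y = 0.781
  B: x = 0.802, y = 0.219
Drum-2 feed = drum-1 vapor: z₂ = (0.7809, 0.2191).
Drum 2:
Material balance + equilibrium reduce to Σ zᵢ(Kᵢ−1)/(1+ψ₂(Kᵢ−1)) = 0.
Feasibility: ΣzᵢKᵢ = 1.542, Σzᵢ/Kᵢ = 2.038 — both > 1, two phases present.
Binary case is linear: z₁(K₁−1)(1+ψ₂(K₂−1)) + z₂(K₂−1)(1+ψ₂(K₁−1)) = 0
⇒ ψ₂ = [z₁(K₁−1)+z₂(K₂−1)] / [−(K₁−1)(K₂−1)] = 0.5420/0.8114 = 0.668
  A: x = 0.480, y = 0.930
  B: x = 0.520, y = 0.070

x_A (drum 2) = 0.480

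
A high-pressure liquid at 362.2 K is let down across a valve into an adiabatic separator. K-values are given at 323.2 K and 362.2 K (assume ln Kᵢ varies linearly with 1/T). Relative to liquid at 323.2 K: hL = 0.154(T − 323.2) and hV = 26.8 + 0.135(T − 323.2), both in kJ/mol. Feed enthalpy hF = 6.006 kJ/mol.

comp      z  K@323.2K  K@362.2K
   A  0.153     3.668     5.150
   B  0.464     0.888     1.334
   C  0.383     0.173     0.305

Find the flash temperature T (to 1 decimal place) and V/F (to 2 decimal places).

Adiabatic flash: solve Rachford–Rice at each trial T, then check hF = ψ·hV(T) + (1−ψ)·hL(T).
  T = 323.2 K: K = (3.668, 0.888, 0.173), RR gives ψ = 0.031, H_out = 0.826 kJ/mol
  T = 362.2 K: K = (5.150, 1.334, 0.305), RR gives ψ = 0.409, H_out = 16.659 kJ/mol
  T = 342.7 K: K = (4.388, 1.101, 0.233), RR gives ψ = 0.209, H_out = 8.522 kJ/mol
  T = 332.9 K: K = (4.021, 0.991, 0.202), RR gives ψ = 0.117, H_out = 4.614 kJ/mol
  T = 337.8 K: K = (4.203, 1.046, 0.217), RR gives ψ = 0.162, H_out = 6.553 kJ/mol
  T = 335.4 K: K = (4.114, 1.019, 0.210), RR gives ψ = 0.140, H_out = 5.600 kJ/mol
Linear interpolation between T = 335.4 (H_out = 5.600) and T = 337.8 (H_out = 6.553) on hF = 6.006 gives T ≈ 336.4 K, at which ψ = 0.15.

T = 336.4 K, V/F = 0.15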